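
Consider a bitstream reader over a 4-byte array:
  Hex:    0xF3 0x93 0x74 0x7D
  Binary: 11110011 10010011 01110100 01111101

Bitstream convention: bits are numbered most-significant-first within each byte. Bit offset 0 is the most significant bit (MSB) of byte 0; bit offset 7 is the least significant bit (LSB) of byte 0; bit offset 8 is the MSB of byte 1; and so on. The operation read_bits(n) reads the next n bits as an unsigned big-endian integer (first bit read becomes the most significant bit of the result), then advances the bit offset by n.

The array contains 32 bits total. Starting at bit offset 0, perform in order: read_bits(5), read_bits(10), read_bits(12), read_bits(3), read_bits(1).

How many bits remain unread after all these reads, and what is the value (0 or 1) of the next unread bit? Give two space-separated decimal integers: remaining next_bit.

Answer: 1 1

Derivation:
Read 1: bits[0:5] width=5 -> value=30 (bin 11110); offset now 5 = byte 0 bit 5; 27 bits remain
Read 2: bits[5:15] width=10 -> value=457 (bin 0111001001); offset now 15 = byte 1 bit 7; 17 bits remain
Read 3: bits[15:27] width=12 -> value=2979 (bin 101110100011); offset now 27 = byte 3 bit 3; 5 bits remain
Read 4: bits[27:30] width=3 -> value=7 (bin 111); offset now 30 = byte 3 bit 6; 2 bits remain
Read 5: bits[30:31] width=1 -> value=0 (bin 0); offset now 31 = byte 3 bit 7; 1 bits remain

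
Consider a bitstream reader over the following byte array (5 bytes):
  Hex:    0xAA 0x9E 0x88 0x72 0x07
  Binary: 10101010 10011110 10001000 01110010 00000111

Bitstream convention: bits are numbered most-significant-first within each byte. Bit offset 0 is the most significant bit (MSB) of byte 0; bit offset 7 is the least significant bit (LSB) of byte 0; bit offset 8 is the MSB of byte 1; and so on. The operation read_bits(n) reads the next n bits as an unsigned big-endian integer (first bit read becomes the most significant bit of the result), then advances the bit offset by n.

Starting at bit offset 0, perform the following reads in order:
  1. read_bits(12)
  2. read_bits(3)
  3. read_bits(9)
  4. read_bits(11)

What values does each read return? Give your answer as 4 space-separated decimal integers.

Read 1: bits[0:12] width=12 -> value=2729 (bin 101010101001); offset now 12 = byte 1 bit 4; 28 bits remain
Read 2: bits[12:15] width=3 -> value=7 (bin 111); offset now 15 = byte 1 bit 7; 25 bits remain
Read 3: bits[15:24] width=9 -> value=136 (bin 010001000); offset now 24 = byte 3 bit 0; 16 bits remain
Read 4: bits[24:35] width=11 -> value=912 (bin 01110010000); offset now 35 = byte 4 bit 3; 5 bits remain

Answer: 2729 7 136 912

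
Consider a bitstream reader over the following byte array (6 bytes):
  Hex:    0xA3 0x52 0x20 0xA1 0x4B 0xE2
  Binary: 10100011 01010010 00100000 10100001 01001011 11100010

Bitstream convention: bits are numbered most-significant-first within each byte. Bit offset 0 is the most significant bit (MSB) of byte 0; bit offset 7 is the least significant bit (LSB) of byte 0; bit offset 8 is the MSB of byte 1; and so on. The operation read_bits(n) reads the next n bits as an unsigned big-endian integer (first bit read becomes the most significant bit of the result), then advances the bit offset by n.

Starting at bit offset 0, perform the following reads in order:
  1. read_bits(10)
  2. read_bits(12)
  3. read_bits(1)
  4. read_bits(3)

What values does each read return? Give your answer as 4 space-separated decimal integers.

Read 1: bits[0:10] width=10 -> value=653 (bin 1010001101); offset now 10 = byte 1 bit 2; 38 bits remain
Read 2: bits[10:22] width=12 -> value=1160 (bin 010010001000); offset now 22 = byte 2 bit 6; 26 bits remain
Read 3: bits[22:23] width=1 -> value=0 (bin 0); offset now 23 = byte 2 bit 7; 25 bits remain
Read 4: bits[23:26] width=3 -> value=2 (bin 010); offset now 26 = byte 3 bit 2; 22 bits remain

Answer: 653 1160 0 2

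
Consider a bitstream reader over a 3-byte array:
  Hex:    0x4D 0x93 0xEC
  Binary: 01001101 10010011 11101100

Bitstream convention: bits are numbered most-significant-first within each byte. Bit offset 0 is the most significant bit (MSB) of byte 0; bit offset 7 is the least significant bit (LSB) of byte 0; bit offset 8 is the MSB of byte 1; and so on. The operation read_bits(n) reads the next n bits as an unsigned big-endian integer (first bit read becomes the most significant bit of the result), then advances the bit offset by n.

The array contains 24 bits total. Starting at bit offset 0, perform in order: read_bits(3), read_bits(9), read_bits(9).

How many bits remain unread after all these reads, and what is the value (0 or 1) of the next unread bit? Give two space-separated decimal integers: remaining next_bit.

Read 1: bits[0:3] width=3 -> value=2 (bin 010); offset now 3 = byte 0 bit 3; 21 bits remain
Read 2: bits[3:12] width=9 -> value=217 (bin 011011001); offset now 12 = byte 1 bit 4; 12 bits remain
Read 3: bits[12:21] width=9 -> value=125 (bin 001111101); offset now 21 = byte 2 bit 5; 3 bits remain

Answer: 3 1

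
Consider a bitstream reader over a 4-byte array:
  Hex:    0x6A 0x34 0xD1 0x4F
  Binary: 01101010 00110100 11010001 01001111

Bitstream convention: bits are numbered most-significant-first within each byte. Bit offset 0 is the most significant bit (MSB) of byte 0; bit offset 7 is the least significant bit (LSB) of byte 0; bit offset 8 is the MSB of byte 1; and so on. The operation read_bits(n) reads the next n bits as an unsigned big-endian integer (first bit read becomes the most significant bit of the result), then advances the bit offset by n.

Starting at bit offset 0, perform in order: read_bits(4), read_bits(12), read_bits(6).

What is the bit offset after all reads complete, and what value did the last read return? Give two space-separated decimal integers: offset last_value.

Read 1: bits[0:4] width=4 -> value=6 (bin 0110); offset now 4 = byte 0 bit 4; 28 bits remain
Read 2: bits[4:16] width=12 -> value=2612 (bin 101000110100); offset now 16 = byte 2 bit 0; 16 bits remain
Read 3: bits[16:22] width=6 -> value=52 (bin 110100); offset now 22 = byte 2 bit 6; 10 bits remain

Answer: 22 52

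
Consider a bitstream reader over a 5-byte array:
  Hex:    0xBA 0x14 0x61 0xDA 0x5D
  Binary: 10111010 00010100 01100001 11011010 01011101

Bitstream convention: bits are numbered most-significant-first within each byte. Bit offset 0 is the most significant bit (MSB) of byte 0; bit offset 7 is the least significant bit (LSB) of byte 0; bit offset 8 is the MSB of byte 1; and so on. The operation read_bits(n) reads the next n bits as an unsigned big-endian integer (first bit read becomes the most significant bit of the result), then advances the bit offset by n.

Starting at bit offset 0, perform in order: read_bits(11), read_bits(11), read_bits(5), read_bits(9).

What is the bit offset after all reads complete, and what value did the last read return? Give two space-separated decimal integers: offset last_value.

Read 1: bits[0:11] width=11 -> value=1488 (bin 10111010000); offset now 11 = byte 1 bit 3; 29 bits remain
Read 2: bits[11:22] width=11 -> value=1304 (bin 10100011000); offset now 22 = byte 2 bit 6; 18 bits remain
Read 3: bits[22:27] width=5 -> value=14 (bin 01110); offset now 27 = byte 3 bit 3; 13 bits remain
Read 4: bits[27:36] width=9 -> value=421 (bin 110100101); offset now 36 = byte 4 bit 4; 4 bits remain

Answer: 36 421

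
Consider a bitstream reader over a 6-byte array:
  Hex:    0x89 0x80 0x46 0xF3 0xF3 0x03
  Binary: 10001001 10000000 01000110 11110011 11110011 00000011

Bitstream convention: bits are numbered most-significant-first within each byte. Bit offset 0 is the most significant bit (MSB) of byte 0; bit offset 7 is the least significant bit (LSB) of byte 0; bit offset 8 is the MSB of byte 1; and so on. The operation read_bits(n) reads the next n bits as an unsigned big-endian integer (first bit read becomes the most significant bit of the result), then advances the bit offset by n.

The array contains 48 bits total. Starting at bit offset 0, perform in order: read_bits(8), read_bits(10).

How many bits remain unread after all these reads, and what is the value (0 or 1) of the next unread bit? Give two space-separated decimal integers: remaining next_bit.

Answer: 30 0

Derivation:
Read 1: bits[0:8] width=8 -> value=137 (bin 10001001); offset now 8 = byte 1 bit 0; 40 bits remain
Read 2: bits[8:18] width=10 -> value=513 (bin 1000000001); offset now 18 = byte 2 bit 2; 30 bits remain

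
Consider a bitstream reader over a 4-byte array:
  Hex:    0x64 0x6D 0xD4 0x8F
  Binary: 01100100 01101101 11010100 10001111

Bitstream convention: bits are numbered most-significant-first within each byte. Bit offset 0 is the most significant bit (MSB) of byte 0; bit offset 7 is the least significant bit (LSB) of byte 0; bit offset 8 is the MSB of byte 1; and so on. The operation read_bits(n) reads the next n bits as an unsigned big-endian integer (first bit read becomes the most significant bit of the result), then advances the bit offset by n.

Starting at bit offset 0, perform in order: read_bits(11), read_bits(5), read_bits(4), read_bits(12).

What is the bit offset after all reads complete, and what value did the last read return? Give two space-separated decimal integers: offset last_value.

Read 1: bits[0:11] width=11 -> value=803 (bin 01100100011); offset now 11 = byte 1 bit 3; 21 bits remain
Read 2: bits[11:16] width=5 -> value=13 (bin 01101); offset now 16 = byte 2 bit 0; 16 bits remain
Read 3: bits[16:20] width=4 -> value=13 (bin 1101); offset now 20 = byte 2 bit 4; 12 bits remain
Read 4: bits[20:32] width=12 -> value=1167 (bin 010010001111); offset now 32 = byte 4 bit 0; 0 bits remain

Answer: 32 1167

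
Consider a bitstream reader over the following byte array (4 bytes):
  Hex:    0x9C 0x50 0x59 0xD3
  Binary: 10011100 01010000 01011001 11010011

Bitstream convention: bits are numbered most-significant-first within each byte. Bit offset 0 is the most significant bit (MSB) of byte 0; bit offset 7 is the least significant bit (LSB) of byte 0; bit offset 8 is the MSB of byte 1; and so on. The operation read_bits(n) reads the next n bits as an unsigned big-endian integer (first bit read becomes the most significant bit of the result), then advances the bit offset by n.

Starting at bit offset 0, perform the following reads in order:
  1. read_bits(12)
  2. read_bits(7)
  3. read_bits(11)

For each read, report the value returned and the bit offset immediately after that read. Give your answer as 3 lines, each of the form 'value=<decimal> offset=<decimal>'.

Read 1: bits[0:12] width=12 -> value=2501 (bin 100111000101); offset now 12 = byte 1 bit 4; 20 bits remain
Read 2: bits[12:19] width=7 -> value=2 (bin 0000010); offset now 19 = byte 2 bit 3; 13 bits remain
Read 3: bits[19:30] width=11 -> value=1652 (bin 11001110100); offset now 30 = byte 3 bit 6; 2 bits remain

Answer: value=2501 offset=12
value=2 offset=19
value=1652 offset=30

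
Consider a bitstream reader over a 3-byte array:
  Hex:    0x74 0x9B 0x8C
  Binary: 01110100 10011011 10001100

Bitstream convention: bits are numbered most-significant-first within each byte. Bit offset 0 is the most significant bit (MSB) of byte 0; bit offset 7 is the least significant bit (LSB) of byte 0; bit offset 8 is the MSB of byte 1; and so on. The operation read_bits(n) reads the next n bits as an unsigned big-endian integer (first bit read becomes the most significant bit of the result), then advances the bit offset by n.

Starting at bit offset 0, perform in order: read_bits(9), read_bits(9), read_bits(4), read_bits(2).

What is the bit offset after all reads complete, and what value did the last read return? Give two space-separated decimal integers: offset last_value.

Answer: 24 0

Derivation:
Read 1: bits[0:9] width=9 -> value=233 (bin 011101001); offset now 9 = byte 1 bit 1; 15 bits remain
Read 2: bits[9:18] width=9 -> value=110 (bin 001101110); offset now 18 = byte 2 bit 2; 6 bits remain
Read 3: bits[18:22] width=4 -> value=3 (bin 0011); offset now 22 = byte 2 bit 6; 2 bits remain
Read 4: bits[22:24] width=2 -> value=0 (bin 00); offset now 24 = byte 3 bit 0; 0 bits remain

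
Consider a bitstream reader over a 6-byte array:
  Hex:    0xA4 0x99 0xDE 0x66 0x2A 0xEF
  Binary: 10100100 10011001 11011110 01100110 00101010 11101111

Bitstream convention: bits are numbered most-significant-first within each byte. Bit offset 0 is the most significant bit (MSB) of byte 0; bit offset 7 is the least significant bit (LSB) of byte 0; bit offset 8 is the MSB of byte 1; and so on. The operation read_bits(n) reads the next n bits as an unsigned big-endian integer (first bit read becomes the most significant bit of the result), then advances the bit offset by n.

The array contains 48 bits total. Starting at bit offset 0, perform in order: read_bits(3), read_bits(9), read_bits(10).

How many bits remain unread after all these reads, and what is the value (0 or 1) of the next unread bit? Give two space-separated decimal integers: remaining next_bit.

Answer: 26 1

Derivation:
Read 1: bits[0:3] width=3 -> value=5 (bin 101); offset now 3 = byte 0 bit 3; 45 bits remain
Read 2: bits[3:12] width=9 -> value=73 (bin 001001001); offset now 12 = byte 1 bit 4; 36 bits remain
Read 3: bits[12:22] width=10 -> value=631 (bin 1001110111); offset now 22 = byte 2 bit 6; 26 bits remain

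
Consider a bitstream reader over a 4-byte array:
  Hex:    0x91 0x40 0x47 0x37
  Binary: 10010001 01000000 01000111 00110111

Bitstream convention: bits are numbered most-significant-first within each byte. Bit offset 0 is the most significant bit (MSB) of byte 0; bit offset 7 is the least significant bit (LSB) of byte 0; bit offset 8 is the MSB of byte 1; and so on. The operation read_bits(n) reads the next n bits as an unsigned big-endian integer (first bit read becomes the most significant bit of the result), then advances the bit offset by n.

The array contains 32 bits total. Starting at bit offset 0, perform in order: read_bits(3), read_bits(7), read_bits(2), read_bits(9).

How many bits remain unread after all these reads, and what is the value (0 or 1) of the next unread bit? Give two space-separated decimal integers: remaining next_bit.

Read 1: bits[0:3] width=3 -> value=4 (bin 100); offset now 3 = byte 0 bit 3; 29 bits remain
Read 2: bits[3:10] width=7 -> value=69 (bin 1000101); offset now 10 = byte 1 bit 2; 22 bits remain
Read 3: bits[10:12] width=2 -> value=0 (bin 00); offset now 12 = byte 1 bit 4; 20 bits remain
Read 4: bits[12:21] width=9 -> value=8 (bin 000001000); offset now 21 = byte 2 bit 5; 11 bits remain

Answer: 11 1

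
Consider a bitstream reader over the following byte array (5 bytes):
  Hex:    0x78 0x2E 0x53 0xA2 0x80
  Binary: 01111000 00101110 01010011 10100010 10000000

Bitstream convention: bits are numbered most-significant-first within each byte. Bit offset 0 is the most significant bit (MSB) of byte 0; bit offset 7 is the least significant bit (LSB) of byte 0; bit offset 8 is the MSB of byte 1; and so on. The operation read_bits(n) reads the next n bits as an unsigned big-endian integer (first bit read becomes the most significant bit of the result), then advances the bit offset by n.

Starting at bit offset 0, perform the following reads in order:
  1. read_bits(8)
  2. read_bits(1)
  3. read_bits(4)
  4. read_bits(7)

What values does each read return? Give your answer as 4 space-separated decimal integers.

Answer: 120 0 5 101

Derivation:
Read 1: bits[0:8] width=8 -> value=120 (bin 01111000); offset now 8 = byte 1 bit 0; 32 bits remain
Read 2: bits[8:9] width=1 -> value=0 (bin 0); offset now 9 = byte 1 bit 1; 31 bits remain
Read 3: bits[9:13] width=4 -> value=5 (bin 0101); offset now 13 = byte 1 bit 5; 27 bits remain
Read 4: bits[13:20] width=7 -> value=101 (bin 1100101); offset now 20 = byte 2 bit 4; 20 bits remain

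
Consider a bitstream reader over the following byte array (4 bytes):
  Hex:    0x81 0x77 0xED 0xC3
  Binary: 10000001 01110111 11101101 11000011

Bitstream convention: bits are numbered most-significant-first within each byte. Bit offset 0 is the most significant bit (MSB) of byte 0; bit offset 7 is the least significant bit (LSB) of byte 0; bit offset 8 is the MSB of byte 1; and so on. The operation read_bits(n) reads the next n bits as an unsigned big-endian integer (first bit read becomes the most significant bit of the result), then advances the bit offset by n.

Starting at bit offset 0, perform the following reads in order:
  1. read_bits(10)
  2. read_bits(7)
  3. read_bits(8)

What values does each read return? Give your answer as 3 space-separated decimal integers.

Read 1: bits[0:10] width=10 -> value=517 (bin 1000000101); offset now 10 = byte 1 bit 2; 22 bits remain
Read 2: bits[10:17] width=7 -> value=111 (bin 1101111); offset now 17 = byte 2 bit 1; 15 bits remain
Read 3: bits[17:25] width=8 -> value=219 (bin 11011011); offset now 25 = byte 3 bit 1; 7 bits remain

Answer: 517 111 219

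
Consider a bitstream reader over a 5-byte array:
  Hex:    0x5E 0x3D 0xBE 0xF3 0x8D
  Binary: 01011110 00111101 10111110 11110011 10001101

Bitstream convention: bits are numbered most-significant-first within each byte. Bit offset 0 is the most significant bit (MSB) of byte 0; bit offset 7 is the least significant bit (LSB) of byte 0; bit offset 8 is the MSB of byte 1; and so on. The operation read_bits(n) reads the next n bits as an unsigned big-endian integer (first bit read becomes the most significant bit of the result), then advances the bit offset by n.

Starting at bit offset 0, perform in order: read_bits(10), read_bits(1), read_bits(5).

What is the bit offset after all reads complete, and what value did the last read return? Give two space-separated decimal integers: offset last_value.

Read 1: bits[0:10] width=10 -> value=376 (bin 0101111000); offset now 10 = byte 1 bit 2; 30 bits remain
Read 2: bits[10:11] width=1 -> value=1 (bin 1); offset now 11 = byte 1 bit 3; 29 bits remain
Read 3: bits[11:16] width=5 -> value=29 (bin 11101); offset now 16 = byte 2 bit 0; 24 bits remain

Answer: 16 29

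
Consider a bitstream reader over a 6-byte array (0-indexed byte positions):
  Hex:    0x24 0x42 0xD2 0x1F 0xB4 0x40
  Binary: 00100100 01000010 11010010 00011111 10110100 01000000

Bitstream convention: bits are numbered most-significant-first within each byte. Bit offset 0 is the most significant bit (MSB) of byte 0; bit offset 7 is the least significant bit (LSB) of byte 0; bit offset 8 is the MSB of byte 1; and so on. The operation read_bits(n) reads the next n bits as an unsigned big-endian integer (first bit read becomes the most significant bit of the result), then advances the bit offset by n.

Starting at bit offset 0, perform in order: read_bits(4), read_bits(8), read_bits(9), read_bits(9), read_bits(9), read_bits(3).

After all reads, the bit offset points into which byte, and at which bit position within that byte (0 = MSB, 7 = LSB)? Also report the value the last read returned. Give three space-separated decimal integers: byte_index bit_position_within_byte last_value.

Answer: 5 2 1

Derivation:
Read 1: bits[0:4] width=4 -> value=2 (bin 0010); offset now 4 = byte 0 bit 4; 44 bits remain
Read 2: bits[4:12] width=8 -> value=68 (bin 01000100); offset now 12 = byte 1 bit 4; 36 bits remain
Read 3: bits[12:21] width=9 -> value=90 (bin 001011010); offset now 21 = byte 2 bit 5; 27 bits remain
Read 4: bits[21:30] width=9 -> value=135 (bin 010000111); offset now 30 = byte 3 bit 6; 18 bits remain
Read 5: bits[30:39] width=9 -> value=474 (bin 111011010); offset now 39 = byte 4 bit 7; 9 bits remain
Read 6: bits[39:42] width=3 -> value=1 (bin 001); offset now 42 = byte 5 bit 2; 6 bits remain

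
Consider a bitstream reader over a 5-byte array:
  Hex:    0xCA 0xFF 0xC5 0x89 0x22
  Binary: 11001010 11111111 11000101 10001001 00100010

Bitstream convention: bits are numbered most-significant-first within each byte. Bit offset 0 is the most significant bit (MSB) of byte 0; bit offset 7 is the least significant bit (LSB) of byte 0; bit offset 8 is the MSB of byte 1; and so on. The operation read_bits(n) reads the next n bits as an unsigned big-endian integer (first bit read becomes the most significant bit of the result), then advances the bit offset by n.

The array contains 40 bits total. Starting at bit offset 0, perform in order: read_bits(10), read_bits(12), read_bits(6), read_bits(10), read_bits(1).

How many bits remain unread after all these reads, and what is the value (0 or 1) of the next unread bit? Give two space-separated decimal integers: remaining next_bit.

Read 1: bits[0:10] width=10 -> value=811 (bin 1100101011); offset now 10 = byte 1 bit 2; 30 bits remain
Read 2: bits[10:22] width=12 -> value=4081 (bin 111111110001); offset now 22 = byte 2 bit 6; 18 bits remain
Read 3: bits[22:28] width=6 -> value=24 (bin 011000); offset now 28 = byte 3 bit 4; 12 bits remain
Read 4: bits[28:38] width=10 -> value=584 (bin 1001001000); offset now 38 = byte 4 bit 6; 2 bits remain
Read 5: bits[38:39] width=1 -> value=1 (bin 1); offset now 39 = byte 4 bit 7; 1 bits remain

Answer: 1 0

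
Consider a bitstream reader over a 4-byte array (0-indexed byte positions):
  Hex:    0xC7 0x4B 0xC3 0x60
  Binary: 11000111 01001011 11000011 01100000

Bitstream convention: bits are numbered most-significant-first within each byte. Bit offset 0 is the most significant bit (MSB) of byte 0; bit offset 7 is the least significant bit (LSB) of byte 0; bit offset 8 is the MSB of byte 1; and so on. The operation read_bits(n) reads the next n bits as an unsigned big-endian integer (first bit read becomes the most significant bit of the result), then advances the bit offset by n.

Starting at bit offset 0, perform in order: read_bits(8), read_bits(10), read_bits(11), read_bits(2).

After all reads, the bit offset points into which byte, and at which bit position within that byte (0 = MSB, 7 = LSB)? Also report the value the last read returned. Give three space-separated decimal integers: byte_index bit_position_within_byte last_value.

Answer: 3 7 0

Derivation:
Read 1: bits[0:8] width=8 -> value=199 (bin 11000111); offset now 8 = byte 1 bit 0; 24 bits remain
Read 2: bits[8:18] width=10 -> value=303 (bin 0100101111); offset now 18 = byte 2 bit 2; 14 bits remain
Read 3: bits[18:29] width=11 -> value=108 (bin 00001101100); offset now 29 = byte 3 bit 5; 3 bits remain
Read 4: bits[29:31] width=2 -> value=0 (bin 00); offset now 31 = byte 3 bit 7; 1 bits remain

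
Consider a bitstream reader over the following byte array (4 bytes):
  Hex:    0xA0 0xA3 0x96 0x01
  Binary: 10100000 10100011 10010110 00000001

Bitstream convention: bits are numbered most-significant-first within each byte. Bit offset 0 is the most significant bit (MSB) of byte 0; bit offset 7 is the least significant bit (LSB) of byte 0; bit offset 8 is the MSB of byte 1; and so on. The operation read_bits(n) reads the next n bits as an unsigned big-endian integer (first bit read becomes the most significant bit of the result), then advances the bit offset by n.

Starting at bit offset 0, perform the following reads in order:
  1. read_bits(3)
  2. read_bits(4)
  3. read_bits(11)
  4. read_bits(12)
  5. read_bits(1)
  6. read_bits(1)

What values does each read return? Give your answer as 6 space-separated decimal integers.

Answer: 5 0 654 1408 0 1

Derivation:
Read 1: bits[0:3] width=3 -> value=5 (bin 101); offset now 3 = byte 0 bit 3; 29 bits remain
Read 2: bits[3:7] width=4 -> value=0 (bin 0000); offset now 7 = byte 0 bit 7; 25 bits remain
Read 3: bits[7:18] width=11 -> value=654 (bin 01010001110); offset now 18 = byte 2 bit 2; 14 bits remain
Read 4: bits[18:30] width=12 -> value=1408 (bin 010110000000); offset now 30 = byte 3 bit 6; 2 bits remain
Read 5: bits[30:31] width=1 -> value=0 (bin 0); offset now 31 = byte 3 bit 7; 1 bits remain
Read 6: bits[31:32] width=1 -> value=1 (bin 1); offset now 32 = byte 4 bit 0; 0 bits remain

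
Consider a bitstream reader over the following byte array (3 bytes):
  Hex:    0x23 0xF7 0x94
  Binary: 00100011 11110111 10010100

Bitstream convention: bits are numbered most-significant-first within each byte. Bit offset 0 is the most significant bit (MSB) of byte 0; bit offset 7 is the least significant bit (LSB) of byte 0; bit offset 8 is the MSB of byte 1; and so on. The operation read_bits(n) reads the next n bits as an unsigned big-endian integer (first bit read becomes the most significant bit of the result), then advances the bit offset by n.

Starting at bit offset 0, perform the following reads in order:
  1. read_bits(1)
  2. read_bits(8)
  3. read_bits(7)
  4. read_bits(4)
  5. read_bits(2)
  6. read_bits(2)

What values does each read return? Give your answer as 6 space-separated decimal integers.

Read 1: bits[0:1] width=1 -> value=0 (bin 0); offset now 1 = byte 0 bit 1; 23 bits remain
Read 2: bits[1:9] width=8 -> value=71 (bin 01000111); offset now 9 = byte 1 bit 1; 15 bits remain
Read 3: bits[9:16] width=7 -> value=119 (bin 1110111); offset now 16 = byte 2 bit 0; 8 bits remain
Read 4: bits[16:20] width=4 -> value=9 (bin 1001); offset now 20 = byte 2 bit 4; 4 bits remain
Read 5: bits[20:22] width=2 -> value=1 (bin 01); offset now 22 = byte 2 bit 6; 2 bits remain
Read 6: bits[22:24] width=2 -> value=0 (bin 00); offset now 24 = byte 3 bit 0; 0 bits remain

Answer: 0 71 119 9 1 0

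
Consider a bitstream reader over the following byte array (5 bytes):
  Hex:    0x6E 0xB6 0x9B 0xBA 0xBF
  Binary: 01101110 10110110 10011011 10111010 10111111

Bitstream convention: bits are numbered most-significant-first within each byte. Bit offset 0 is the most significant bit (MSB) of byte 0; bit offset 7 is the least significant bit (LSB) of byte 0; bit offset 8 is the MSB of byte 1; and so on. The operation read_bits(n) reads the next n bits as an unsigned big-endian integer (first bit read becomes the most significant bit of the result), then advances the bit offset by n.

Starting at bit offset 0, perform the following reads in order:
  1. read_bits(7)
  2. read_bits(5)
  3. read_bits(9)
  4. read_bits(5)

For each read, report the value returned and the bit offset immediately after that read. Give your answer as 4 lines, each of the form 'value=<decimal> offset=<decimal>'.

Read 1: bits[0:7] width=7 -> value=55 (bin 0110111); offset now 7 = byte 0 bit 7; 33 bits remain
Read 2: bits[7:12] width=5 -> value=11 (bin 01011); offset now 12 = byte 1 bit 4; 28 bits remain
Read 3: bits[12:21] width=9 -> value=211 (bin 011010011); offset now 21 = byte 2 bit 5; 19 bits remain
Read 4: bits[21:26] width=5 -> value=14 (bin 01110); offset now 26 = byte 3 bit 2; 14 bits remain

Answer: value=55 offset=7
value=11 offset=12
value=211 offset=21
value=14 offset=26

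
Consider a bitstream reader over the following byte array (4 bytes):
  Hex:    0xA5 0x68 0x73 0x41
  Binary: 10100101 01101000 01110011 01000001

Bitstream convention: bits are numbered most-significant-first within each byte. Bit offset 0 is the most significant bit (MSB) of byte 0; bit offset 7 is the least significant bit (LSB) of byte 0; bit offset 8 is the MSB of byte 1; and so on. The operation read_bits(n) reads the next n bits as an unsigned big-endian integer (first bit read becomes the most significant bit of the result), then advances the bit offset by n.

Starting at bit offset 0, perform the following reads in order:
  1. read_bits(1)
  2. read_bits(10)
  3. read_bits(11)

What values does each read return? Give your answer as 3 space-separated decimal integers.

Read 1: bits[0:1] width=1 -> value=1 (bin 1); offset now 1 = byte 0 bit 1; 31 bits remain
Read 2: bits[1:11] width=10 -> value=299 (bin 0100101011); offset now 11 = byte 1 bit 3; 21 bits remain
Read 3: bits[11:22] width=11 -> value=540 (bin 01000011100); offset now 22 = byte 2 bit 6; 10 bits remain

Answer: 1 299 540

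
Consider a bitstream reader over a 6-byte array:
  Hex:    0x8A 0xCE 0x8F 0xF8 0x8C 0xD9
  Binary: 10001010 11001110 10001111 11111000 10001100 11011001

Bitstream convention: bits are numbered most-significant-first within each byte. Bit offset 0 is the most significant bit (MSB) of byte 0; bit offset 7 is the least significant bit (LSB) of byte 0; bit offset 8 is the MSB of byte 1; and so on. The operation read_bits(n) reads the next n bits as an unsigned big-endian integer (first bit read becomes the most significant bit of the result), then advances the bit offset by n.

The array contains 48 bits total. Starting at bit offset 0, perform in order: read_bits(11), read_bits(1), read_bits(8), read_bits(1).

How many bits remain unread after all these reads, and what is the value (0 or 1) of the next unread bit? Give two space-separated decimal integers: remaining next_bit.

Answer: 27 1

Derivation:
Read 1: bits[0:11] width=11 -> value=1110 (bin 10001010110); offset now 11 = byte 1 bit 3; 37 bits remain
Read 2: bits[11:12] width=1 -> value=0 (bin 0); offset now 12 = byte 1 bit 4; 36 bits remain
Read 3: bits[12:20] width=8 -> value=232 (bin 11101000); offset now 20 = byte 2 bit 4; 28 bits remain
Read 4: bits[20:21] width=1 -> value=1 (bin 1); offset now 21 = byte 2 bit 5; 27 bits remain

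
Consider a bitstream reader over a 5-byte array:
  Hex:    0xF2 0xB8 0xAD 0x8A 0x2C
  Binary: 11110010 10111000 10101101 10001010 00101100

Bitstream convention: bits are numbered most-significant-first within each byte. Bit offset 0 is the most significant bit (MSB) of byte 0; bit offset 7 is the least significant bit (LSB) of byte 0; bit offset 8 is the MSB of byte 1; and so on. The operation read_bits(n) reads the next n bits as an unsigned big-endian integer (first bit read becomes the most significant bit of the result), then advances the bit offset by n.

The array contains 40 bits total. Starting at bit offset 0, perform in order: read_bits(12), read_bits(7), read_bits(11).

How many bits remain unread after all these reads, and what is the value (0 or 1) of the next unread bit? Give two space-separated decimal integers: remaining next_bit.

Read 1: bits[0:12] width=12 -> value=3883 (bin 111100101011); offset now 12 = byte 1 bit 4; 28 bits remain
Read 2: bits[12:19] width=7 -> value=69 (bin 1000101); offset now 19 = byte 2 bit 3; 21 bits remain
Read 3: bits[19:30] width=11 -> value=866 (bin 01101100010); offset now 30 = byte 3 bit 6; 10 bits remain

Answer: 10 1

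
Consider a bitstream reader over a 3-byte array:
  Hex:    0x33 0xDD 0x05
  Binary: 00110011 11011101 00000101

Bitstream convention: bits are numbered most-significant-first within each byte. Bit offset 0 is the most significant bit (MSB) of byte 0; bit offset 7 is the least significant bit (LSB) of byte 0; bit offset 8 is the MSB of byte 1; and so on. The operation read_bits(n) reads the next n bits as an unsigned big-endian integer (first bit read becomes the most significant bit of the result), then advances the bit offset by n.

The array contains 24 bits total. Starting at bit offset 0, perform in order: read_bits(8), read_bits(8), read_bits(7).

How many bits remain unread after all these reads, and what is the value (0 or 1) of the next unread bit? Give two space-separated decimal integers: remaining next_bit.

Read 1: bits[0:8] width=8 -> value=51 (bin 00110011); offset now 8 = byte 1 bit 0; 16 bits remain
Read 2: bits[8:16] width=8 -> value=221 (bin 11011101); offset now 16 = byte 2 bit 0; 8 bits remain
Read 3: bits[16:23] width=7 -> value=2 (bin 0000010); offset now 23 = byte 2 bit 7; 1 bits remain

Answer: 1 1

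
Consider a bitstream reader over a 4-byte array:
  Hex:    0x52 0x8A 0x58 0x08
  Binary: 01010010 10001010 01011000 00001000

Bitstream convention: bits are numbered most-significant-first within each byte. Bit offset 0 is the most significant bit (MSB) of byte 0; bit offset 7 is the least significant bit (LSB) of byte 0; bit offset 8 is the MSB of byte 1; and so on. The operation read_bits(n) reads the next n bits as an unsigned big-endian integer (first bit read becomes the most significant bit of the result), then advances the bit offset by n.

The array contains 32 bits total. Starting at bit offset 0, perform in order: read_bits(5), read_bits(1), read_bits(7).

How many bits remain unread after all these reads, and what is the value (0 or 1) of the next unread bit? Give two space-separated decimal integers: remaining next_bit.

Read 1: bits[0:5] width=5 -> value=10 (bin 01010); offset now 5 = byte 0 bit 5; 27 bits remain
Read 2: bits[5:6] width=1 -> value=0 (bin 0); offset now 6 = byte 0 bit 6; 26 bits remain
Read 3: bits[6:13] width=7 -> value=81 (bin 1010001); offset now 13 = byte 1 bit 5; 19 bits remain

Answer: 19 0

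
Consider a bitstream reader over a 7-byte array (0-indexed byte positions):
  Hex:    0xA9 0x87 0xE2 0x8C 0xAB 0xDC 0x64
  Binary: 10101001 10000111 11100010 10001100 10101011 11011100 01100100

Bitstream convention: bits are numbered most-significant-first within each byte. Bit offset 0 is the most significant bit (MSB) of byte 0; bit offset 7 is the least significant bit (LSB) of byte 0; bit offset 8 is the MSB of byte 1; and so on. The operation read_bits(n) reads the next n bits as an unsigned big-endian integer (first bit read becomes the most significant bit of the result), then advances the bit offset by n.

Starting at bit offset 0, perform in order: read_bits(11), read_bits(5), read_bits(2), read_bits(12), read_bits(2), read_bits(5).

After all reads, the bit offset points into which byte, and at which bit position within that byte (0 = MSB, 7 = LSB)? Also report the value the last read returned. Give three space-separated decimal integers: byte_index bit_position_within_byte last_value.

Read 1: bits[0:11] width=11 -> value=1356 (bin 10101001100); offset now 11 = byte 1 bit 3; 45 bits remain
Read 2: bits[11:16] width=5 -> value=7 (bin 00111); offset now 16 = byte 2 bit 0; 40 bits remain
Read 3: bits[16:18] width=2 -> value=3 (bin 11); offset now 18 = byte 2 bit 2; 38 bits remain
Read 4: bits[18:30] width=12 -> value=2211 (bin 100010100011); offset now 30 = byte 3 bit 6; 26 bits remain
Read 5: bits[30:32] width=2 -> value=0 (bin 00); offset now 32 = byte 4 bit 0; 24 bits remain
Read 6: bits[32:37] width=5 -> value=21 (bin 10101); offset now 37 = byte 4 bit 5; 19 bits remain

Answer: 4 5 21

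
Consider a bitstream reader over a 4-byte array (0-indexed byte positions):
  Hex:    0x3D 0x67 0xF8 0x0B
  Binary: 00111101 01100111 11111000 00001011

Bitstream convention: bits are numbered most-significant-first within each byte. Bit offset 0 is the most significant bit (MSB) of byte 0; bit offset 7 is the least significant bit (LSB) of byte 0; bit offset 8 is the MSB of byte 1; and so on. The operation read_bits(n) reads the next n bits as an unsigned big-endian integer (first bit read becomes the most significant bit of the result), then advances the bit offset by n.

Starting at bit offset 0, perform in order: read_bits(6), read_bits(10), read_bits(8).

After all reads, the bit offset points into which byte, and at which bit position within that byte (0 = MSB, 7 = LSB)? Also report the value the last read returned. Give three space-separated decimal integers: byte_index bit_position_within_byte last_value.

Answer: 3 0 248

Derivation:
Read 1: bits[0:6] width=6 -> value=15 (bin 001111); offset now 6 = byte 0 bit 6; 26 bits remain
Read 2: bits[6:16] width=10 -> value=359 (bin 0101100111); offset now 16 = byte 2 bit 0; 16 bits remain
Read 3: bits[16:24] width=8 -> value=248 (bin 11111000); offset now 24 = byte 3 bit 0; 8 bits remain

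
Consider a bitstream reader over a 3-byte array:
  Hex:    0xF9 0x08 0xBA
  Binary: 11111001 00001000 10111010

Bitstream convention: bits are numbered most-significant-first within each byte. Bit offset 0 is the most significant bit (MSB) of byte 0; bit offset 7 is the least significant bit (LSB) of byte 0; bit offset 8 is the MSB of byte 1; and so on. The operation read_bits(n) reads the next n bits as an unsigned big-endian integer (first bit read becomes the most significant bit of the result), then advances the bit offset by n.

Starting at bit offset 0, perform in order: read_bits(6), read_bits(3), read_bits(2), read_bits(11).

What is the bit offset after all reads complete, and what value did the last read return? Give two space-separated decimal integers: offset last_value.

Read 1: bits[0:6] width=6 -> value=62 (bin 111110); offset now 6 = byte 0 bit 6; 18 bits remain
Read 2: bits[6:9] width=3 -> value=2 (bin 010); offset now 9 = byte 1 bit 1; 15 bits remain
Read 3: bits[9:11] width=2 -> value=0 (bin 00); offset now 11 = byte 1 bit 3; 13 bits remain
Read 4: bits[11:22] width=11 -> value=558 (bin 01000101110); offset now 22 = byte 2 bit 6; 2 bits remain

Answer: 22 558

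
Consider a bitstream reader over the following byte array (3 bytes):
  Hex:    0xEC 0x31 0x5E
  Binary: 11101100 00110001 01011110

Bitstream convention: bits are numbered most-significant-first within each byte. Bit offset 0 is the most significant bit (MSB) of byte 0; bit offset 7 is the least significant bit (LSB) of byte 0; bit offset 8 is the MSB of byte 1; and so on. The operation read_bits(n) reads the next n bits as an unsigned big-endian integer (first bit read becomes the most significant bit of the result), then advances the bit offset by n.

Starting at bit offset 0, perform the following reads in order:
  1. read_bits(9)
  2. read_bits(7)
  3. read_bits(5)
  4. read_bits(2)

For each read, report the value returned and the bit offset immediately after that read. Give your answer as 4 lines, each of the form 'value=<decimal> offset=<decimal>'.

Answer: value=472 offset=9
value=49 offset=16
value=11 offset=21
value=3 offset=23

Derivation:
Read 1: bits[0:9] width=9 -> value=472 (bin 111011000); offset now 9 = byte 1 bit 1; 15 bits remain
Read 2: bits[9:16] width=7 -> value=49 (bin 0110001); offset now 16 = byte 2 bit 0; 8 bits remain
Read 3: bits[16:21] width=5 -> value=11 (bin 01011); offset now 21 = byte 2 bit 5; 3 bits remain
Read 4: bits[21:23] width=2 -> value=3 (bin 11); offset now 23 = byte 2 bit 7; 1 bits remain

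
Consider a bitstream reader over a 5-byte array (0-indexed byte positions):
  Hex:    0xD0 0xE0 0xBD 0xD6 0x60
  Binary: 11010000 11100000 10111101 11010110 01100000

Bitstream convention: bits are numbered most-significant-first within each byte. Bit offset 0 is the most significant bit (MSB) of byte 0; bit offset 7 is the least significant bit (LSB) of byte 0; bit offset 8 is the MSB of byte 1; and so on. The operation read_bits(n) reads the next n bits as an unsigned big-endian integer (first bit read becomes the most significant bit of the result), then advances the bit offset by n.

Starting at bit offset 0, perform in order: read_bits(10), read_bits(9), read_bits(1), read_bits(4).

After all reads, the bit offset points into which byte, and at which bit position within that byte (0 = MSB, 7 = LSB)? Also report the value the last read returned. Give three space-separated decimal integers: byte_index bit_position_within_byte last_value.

Read 1: bits[0:10] width=10 -> value=835 (bin 1101000011); offset now 10 = byte 1 bit 2; 30 bits remain
Read 2: bits[10:19] width=9 -> value=261 (bin 100000101); offset now 19 = byte 2 bit 3; 21 bits remain
Read 3: bits[19:20] width=1 -> value=1 (bin 1); offset now 20 = byte 2 bit 4; 20 bits remain
Read 4: bits[20:24] width=4 -> value=13 (bin 1101); offset now 24 = byte 3 bit 0; 16 bits remain

Answer: 3 0 13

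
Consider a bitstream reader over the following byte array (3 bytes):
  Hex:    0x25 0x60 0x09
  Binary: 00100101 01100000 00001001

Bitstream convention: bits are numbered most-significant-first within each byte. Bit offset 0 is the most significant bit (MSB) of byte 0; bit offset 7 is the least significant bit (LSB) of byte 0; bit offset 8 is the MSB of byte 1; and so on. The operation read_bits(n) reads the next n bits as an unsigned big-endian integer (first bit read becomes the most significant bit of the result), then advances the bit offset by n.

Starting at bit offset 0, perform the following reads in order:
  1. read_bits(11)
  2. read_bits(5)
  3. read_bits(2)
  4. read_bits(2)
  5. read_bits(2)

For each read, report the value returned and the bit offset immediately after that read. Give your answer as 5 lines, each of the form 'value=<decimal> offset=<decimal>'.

Read 1: bits[0:11] width=11 -> value=299 (bin 00100101011); offset now 11 = byte 1 bit 3; 13 bits remain
Read 2: bits[11:16] width=5 -> value=0 (bin 00000); offset now 16 = byte 2 bit 0; 8 bits remain
Read 3: bits[16:18] width=2 -> value=0 (bin 00); offset now 18 = byte 2 bit 2; 6 bits remain
Read 4: bits[18:20] width=2 -> value=0 (bin 00); offset now 20 = byte 2 bit 4; 4 bits remain
Read 5: bits[20:22] width=2 -> value=2 (bin 10); offset now 22 = byte 2 bit 6; 2 bits remain

Answer: value=299 offset=11
value=0 offset=16
value=0 offset=18
value=0 offset=20
value=2 offset=22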